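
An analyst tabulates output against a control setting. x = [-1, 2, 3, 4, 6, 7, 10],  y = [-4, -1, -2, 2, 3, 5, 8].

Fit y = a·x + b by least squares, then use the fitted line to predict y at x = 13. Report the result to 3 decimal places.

The normal equations are: 215·a + 31·b = 137;  31·a + 7·b = 11.
(Σx·x = 215, Σx = 31, Σ1 = 7, Σx·y = 137, Σy = 11.)
Eliminating b: 7·(row 1) − 31·(row 2) gives 544·a = 7·137 − 31·11 = 618, so a = 309/272.
Then b = (11 − 31·(309/272))/7 = -941/272.
At x = 13: ŷ = (309/272)·(13) + (-941/272)·(1) = 769/68.

ŷ = 11.309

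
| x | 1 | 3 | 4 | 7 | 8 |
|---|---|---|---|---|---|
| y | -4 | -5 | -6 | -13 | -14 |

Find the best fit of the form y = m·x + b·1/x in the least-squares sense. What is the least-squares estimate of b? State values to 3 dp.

Sums needed: Σx·x = 139, Σx·1/x = 5, Σ1/x·1/x = 34141/28224.
For Mᵀy: Σx·y = -246, Σ1/x·y = -905/84.
So MᵀM·[m, b]ᵀ = Mᵀy: [[139, 5]; [5, 34141/28224]]·[m, b]ᵀ = [-246, -905/84]ᵀ.
Determinant 139·(34141/28224) − 5² = 4039999/28224.
m = ((-246)·(34141/28224) − 5·(-905/84))/(4039999/28224) = -6878286/4039999; b = (139·(-905/84) − 5·(-246))/(4039999/28224) = -7551600/4039999.

b = -1.869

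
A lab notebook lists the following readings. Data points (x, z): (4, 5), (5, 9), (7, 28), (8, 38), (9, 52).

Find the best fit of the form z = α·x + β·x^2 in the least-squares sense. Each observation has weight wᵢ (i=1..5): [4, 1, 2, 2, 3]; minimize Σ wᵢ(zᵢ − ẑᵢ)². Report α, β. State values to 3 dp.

α = -2.492, β = 0.916

Entries of MᵀWM: Σwᵢ·x·x = 558, Σwᵢ·x·x^2 = 4278, Σwᵢ·x^2·x^2 = 34326.
Moment sums: Σwᵢ·x·z = 2529, Σwᵢ·x^2·z = 20789.
Normal equations: [[558, 4278]; [4278, 34326]]·[α, β]ᵀ = [2529, 20789]ᵀ.
Eliminating β: 34326·(row 1) − 4278·(row 2) gives 852624·α = 34326·2529 − 4278·20789 = -2124888, so α = -88537/35526.
Then β = (20789 − 4278·(-88537/35526))/34326 = 175/191.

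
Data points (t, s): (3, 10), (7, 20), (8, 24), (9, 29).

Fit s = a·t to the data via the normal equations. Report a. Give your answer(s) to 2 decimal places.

a = 3.07

Normal-equation sums: Σt·t = 203.
For Aᵀs: Σt·s = 623.
AᵀA·[a]ᵀ = Aᵀs becomes [[203]]·[a]ᵀ = [623]ᵀ.
a = 623/203 = 3.06897.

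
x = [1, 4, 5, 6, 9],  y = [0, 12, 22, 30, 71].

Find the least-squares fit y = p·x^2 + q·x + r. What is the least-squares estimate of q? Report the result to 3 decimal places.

The normal system AᵀA·[p, q, r]ᵀ = Aᵀy is [[8739, 1135, 159]; [1135, 159, 25]; [159, 25, 5]]·[p, q, r]ᵀ = [7573, 977, 135]ᵀ.
Inverting the 3×3 Gram matrix, [p, q, r]ᵀ = [650/707, -3743/12019, -1166/1717]ᵀ.

q = -0.311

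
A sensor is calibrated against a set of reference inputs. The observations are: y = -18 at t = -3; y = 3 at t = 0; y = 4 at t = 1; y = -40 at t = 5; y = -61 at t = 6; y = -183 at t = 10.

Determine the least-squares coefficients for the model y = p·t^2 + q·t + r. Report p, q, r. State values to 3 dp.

Compute the Gram sums: Σt^2·t^2 = 12003, Σt^2·t = 1315, Σt^2 = 171, Σt·t = 171, Σt = 19, Σ1 = 6.
Right-hand side: Σt^2·y = -21654, Σt·y = -2338, Σy = -295.
Solving the 3×3 system (Gaussian elimination) gives p = -81919/41118, q = 16967/13706, r = 75935/20559.

p = -1.992, q = 1.238, r = 3.694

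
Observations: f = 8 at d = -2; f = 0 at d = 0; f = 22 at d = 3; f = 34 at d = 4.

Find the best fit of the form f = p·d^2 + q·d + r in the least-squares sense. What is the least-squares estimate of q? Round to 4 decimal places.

q = 0.6017

From the data, Σd^2·d^2 = 353, Σd^2·d = 83, Σd^2 = 29, Σd·d = 29, Σd = 5, Σ1 = 4.
Right-hand side: Σd^2·f = 774, Σd·f = 186, Σf = 64.
Normal equations: [[353, 83, 29]; [83, 29, 5]; [29, 5, 4]]·[p, q, r]ᵀ = [774, 186, 64]ᵀ.
Row-reducing yields p = 233/118, q = 71/118, r = 55/59.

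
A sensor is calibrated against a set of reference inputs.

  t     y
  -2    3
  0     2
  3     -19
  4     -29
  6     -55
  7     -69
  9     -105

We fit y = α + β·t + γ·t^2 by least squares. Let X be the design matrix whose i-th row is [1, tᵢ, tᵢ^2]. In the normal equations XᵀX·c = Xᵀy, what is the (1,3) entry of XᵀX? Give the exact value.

Row 1 ↔ basis 1, column 3 ↔ basis t^2, so (XᵀX)_{1,3} = Σᵢ t^2 = (1)·(4) + (1)·(0) + (1)·(9) + (1)·(16) + (1)·(36) + (1)·(49) + (1)·(81) = 195.

195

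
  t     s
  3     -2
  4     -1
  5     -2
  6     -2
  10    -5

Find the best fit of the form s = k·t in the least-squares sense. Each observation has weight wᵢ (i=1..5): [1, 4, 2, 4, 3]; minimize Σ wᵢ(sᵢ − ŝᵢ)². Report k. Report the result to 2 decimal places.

Compute the Gram sums: Σwᵢ·t·t = 567.
And Σwᵢ·t·s = -240.
Normal equations: [[567]]·[k]ᵀ = [-240]ᵀ.
k = (-240)/567 = -0.42328.

k = -0.42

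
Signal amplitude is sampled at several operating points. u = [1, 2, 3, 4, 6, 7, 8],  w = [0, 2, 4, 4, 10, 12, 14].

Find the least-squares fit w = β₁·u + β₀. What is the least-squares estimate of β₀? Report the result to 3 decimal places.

β₀ = -2.377

With design matrix M, MᵀM = [[179, 31]; [31, 7]] and Mᵀw = [288, 46]ᵀ.
Eliminating β₀: 7·(row 1) − 31·(row 2) gives 292·β₁ = 7·288 − 31·46 = 590, so β₁ = 295/146.
Then β₀ = (46 − 31·(295/146))/7 = -347/146.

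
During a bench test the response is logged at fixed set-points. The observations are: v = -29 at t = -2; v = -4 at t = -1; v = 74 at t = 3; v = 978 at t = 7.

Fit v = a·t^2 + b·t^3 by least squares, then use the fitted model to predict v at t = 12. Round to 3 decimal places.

v̂ = 5020.009

Normal-equation sums: Σt^2·t^2 = 2499, Σt^2·t^3 = 17017, Σt^3·t^3 = 118443.
Moment sums: Σt^2·v = 48468, Σt^3·v = 337688.
Eliminating b: 118443·(row 1) − 17017·(row 2) gives 6410768·a = 118443·48468 − 17017·337688 = -5741372, so a = -15773/17612.
Then b = (337688 − 17017·(-15773/17612))/118443 = 441/148.
At t = 12: v̂ = (-15773/17612)·(144) + (441/148)·(1728) = 22103100/4403.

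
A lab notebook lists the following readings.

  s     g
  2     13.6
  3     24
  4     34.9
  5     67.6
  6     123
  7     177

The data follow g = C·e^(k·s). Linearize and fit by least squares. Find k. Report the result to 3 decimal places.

k = 0.526

Let Y = ln g. Fitting Y = k·s + ln C by least squares:
Over the data: Σs = 27.0000, Σ(s)² = 139.0000, Σln g = 23.5426, Σs·ln g = 115.1384.
Normal system: [[139.0000, 27.0000]; [27.0000, 6]]·[k, ln C]ᵀ = [115.1384, 23.5426]ᵀ.
Solving (det = 105.0000): k = 0.52554, ln C = 1.55883.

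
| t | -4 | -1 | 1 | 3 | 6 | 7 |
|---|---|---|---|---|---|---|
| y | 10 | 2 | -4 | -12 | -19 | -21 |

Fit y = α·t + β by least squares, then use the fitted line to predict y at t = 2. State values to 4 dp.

ŷ = -7.3333

From the data, Σt·t = 112, Σt = 12, Σ1 = 6.
For Mᵀy: Σt·y = -343, Σy = -44.
Normal equations: [[112, 12]; [12, 6]]·[α, β]ᵀ = [-343, -44]ᵀ.
det = 112·6 − 12² = 528.
α = ((-343)·6 − 12·(-44))/528 = -255/88; β = (112·(-44) − 12·(-343))/528 = -203/132.
At t = 2: ŷ = (-255/88)·(2) + (-203/132)·(1) = -22/3.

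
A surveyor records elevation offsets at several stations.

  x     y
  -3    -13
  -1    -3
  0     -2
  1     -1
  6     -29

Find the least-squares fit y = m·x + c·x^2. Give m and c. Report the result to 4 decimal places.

Setting ∂/∂m … = 0 gives: 47·m + 189·c = -133;  189·m + 1379·c = -1165.
(Σx·x = 47, Σx·x^2 = 189, Σx^2·x^2 = 1379, Σx·y = -133, Σx^2·y = -1165.)
Determinant 47·1379 − 189² = 29092.
m = ((-133)·1379 − 189·(-1165))/29092 = 2627/2078; c = (47·(-1165) − 189·(-133))/29092 = -14809/14546.

m = 1.2642, c = -1.0181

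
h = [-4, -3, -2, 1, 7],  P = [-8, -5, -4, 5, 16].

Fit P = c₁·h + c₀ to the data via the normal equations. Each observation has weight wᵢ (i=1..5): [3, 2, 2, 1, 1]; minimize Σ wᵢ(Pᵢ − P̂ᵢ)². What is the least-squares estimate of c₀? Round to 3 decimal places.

c₀ = 1.111

With design matrix X, XᵀWX = [[124, -14]; [-14, 9]] and XᵀWP = [259, -21]ᵀ.
det = 124·9 − (-14)² = 920.
c₁ = (259·9 − (-14)·(-21))/920 = 2037/920; c₀ = (124·(-21) − (-14)·259)/920 = 511/460.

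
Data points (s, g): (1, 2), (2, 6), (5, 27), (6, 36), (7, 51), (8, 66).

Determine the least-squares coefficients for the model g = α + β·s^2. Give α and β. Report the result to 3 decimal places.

The normal system MᵀM·[α, β]ᵀ = Mᵀg is [[6, 179]; [179, 8435]]·[α, β]ᵀ = [188, 8720]ᵀ.
Determinant 6·8435 − 179² = 18569.
α = (188·8435 − 179·8720)/18569 = 24900/18569; β = (6·8720 − 179·188)/18569 = 18668/18569.

α = 1.341, β = 1.005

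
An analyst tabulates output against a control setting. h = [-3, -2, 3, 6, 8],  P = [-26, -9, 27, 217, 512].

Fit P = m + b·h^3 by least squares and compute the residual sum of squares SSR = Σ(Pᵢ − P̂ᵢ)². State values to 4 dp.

SSR = 2.7864

With design matrix M, MᵀM = [[5, 720]; [720, 310322]] and MᵀP = [721, 310519]ᵀ.
Eliminating b: 310322·(row 1) − 720·(row 2) gives 1033210·m = 310322·721 − 720·310519 = 168482, so m = 84241/516605.
Then b = (310519 − 720·(84241/516605))/310322 = 206695/206642.
Residuals: 871883/1033210, -599786/516605, -175637/1033210, 403744/516605, -152081/516605; SSR = 2878943/1033210.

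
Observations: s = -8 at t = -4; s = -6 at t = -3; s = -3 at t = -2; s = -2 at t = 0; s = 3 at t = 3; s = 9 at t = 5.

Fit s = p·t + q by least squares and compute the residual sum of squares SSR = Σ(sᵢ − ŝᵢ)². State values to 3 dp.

Forming AᵀA = [[63, -1]; [-1, 6]] and Aᵀs = [110, -7]ᵀ gives AᵀA·[p, q]ᵀ = Aᵀs.
Eliminating q: 6·(row 1) − (-1)·(row 2) gives 377·p = 6·110 − (-1)·(-7) = 653, so p = 653/377.
Then q = ((-7) − (-1)·(653/377))/6 = -331/377.
Residuals: -73/377, 28/377, 506/377, -423/377, -497/377, 459/377; SSR = 2384/377.

SSR = 6.324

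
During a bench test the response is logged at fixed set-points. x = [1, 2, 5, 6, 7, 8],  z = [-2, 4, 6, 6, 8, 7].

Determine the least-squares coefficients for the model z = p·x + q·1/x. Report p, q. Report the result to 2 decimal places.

With design matrix M, MᵀM = [[179, 6]; [6, 955249/705600]] and Mᵀz = [184, 1181/280]ᵀ.
det = 179·(955249/705600) − 6² = 145587971/705600.
p = (184·(955249/705600) − 6·(1181/280))/(145587971/705600) = 157909096/145587971; q = (179·(1181/280) − 6·184)/(145587971/705600) = -246256920/145587971.

p = 1.08, q = -1.69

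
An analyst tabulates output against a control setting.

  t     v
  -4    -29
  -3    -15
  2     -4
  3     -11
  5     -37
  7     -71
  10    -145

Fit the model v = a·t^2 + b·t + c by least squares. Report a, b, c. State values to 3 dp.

The normal system XᵀX·[a, b, c]ᵀ = Xᵀv is [[13460, 1412, 212]; [1412, 212, 20]; [212, 20, 7]]·[a, b, c]ᵀ = [-19618, -2012, -312]ᵀ.
Inverting the 3×3 Gram matrix, [a, b, c]ᵀ = [-587317/385008, 271969/385008, -3127/8021]ᵀ.

a = -1.525, b = 0.706, c = -0.390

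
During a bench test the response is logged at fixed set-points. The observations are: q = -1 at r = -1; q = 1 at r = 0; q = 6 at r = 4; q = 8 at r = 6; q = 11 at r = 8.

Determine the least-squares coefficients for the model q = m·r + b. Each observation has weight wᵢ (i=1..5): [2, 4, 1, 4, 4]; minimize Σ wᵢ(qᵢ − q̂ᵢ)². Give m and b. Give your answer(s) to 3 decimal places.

The normal system AᵀWA·[m, b]ᵀ = AᵀWq is [[418, 58]; [58, 15]]·[m, b]ᵀ = [570, 84]ᵀ.
Eliminating b: 15·(row 1) − 58·(row 2) gives 2906·m = 15·570 − 58·84 = 3678, so m = 1839/1453.
Then b = (84 − 58·(1839/1453))/15 = 1026/1453.

m = 1.266, b = 0.706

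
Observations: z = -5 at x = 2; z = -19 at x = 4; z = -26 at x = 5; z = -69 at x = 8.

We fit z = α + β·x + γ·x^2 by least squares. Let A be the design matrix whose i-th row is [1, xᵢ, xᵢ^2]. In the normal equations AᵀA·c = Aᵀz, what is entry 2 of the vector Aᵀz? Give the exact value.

Entry 2 ↔ basis x, so (Aᵀz)_{2} = Σᵢ (x)·zᵢ = (2)·(-5) + (4)·(-19) + (5)·(-26) + (8)·(-69) = -768.

-768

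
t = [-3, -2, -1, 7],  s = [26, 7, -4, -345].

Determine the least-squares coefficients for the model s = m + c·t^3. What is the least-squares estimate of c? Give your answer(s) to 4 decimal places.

c = -0.9995

The normal equations are: 4·m + 307·c = -316;  307·m + 118443·c = -119089.
det = 4·118443 − 307² = 379523.
m = ((-316)·118443 − 307·(-119089))/379523 = -867665/379523; c = (4·(-119089) − 307·(-316))/379523 = -379344/379523.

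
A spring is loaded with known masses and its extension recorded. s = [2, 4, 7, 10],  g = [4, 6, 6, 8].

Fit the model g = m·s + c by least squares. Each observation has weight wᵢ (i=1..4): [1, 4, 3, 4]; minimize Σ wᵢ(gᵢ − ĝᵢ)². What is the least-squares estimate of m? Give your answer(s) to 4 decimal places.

The normal equations are: 615·m + 79·c = 550;  79·m + 12·c = 78.
(Σwᵢ·s·s = 615, Σwᵢ·s = 79, Σwᵢ·1 = 12, Σwᵢ·s·g = 550, Σwᵢ·g = 78.)
Eliminating c: 12·(row 1) − 79·(row 2) gives 1139·m = 12·550 − 79·78 = 438, so m = 438/1139.
Then c = (78 − 79·(438/1139))/12 = 4520/1139.

m = 0.3845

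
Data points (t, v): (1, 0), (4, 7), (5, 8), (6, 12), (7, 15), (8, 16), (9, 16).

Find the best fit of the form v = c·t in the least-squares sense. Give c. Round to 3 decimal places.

c = 1.901

Setting ∂/∂c … = 0 gives: 272·c = 517.
Hence c = 517 / 272 ≈ 1.90074.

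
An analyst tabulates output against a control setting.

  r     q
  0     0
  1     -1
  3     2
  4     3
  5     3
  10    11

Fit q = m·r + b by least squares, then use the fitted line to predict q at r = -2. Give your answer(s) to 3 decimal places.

With design matrix A, AᵀA = [[151, 23]; [23, 6]] and Aᵀq = [142, 18]ᵀ.
Δ = 151·6 − 23² = 377.
m = (142·6 − 23·18)/377 = 438/377; b = (151·18 − 23·142)/377 = -548/377.
At r = -2: q̂ = (438/377)·(-2) + (-548/377)·(1) = -1424/377.

q̂ = -3.777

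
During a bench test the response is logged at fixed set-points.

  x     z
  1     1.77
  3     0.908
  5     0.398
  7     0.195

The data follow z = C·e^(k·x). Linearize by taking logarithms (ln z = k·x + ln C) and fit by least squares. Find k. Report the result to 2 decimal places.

k = -0.37

Taking logs, ln z = k·x + ln C, so regress ln z on x.
AᵀA = [[84.0000, 16.0000]; [16.0000, 4]], rhs = [-15.7684, -2.0816]ᵀ  (here Σx = 16.0000, Σ(x)² = 84.0000, Σln z = -2.0816, Σx·ln z = -15.7684).
Solving (det = 80.0000): k = -0.37210, ln C = 0.96800.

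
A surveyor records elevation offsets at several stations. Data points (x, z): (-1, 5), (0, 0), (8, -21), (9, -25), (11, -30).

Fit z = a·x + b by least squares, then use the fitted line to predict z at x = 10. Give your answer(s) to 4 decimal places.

AᵀA·[a, b]ᵀ = Aᵀz reads: 267·a + 27·b = -728;  27·a + 5·b = -71.
(Σx·x = 267, Σx = 27, Σ1 = 5, Σx·z = -728, Σz = -71.)
Determinant 267·5 − 27² = 606.
a = ((-728)·5 − 27·(-71))/606 = -1723/606; b = (267·(-71) − 27·(-728))/606 = 233/202.
At x = 10: ẑ = (-1723/606)·(10) + (233/202)·(1) = -16531/606.

ẑ = -27.2789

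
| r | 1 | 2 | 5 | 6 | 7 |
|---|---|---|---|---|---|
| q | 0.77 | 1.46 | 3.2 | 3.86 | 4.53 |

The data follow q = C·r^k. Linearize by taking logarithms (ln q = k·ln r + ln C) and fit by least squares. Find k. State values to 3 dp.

With ln qᵢ as the transformed response and ln rᵢ as the regressor:
AᵀA = [[10.0677, 6.0403]; [6.0403, 5]], rhs = [7.4941, 4.1416]ᵀ  (here Σln r = 6.0403, Σ(ln r)² = 10.0677, Σln q = 4.1416, Σln r·ln q = 7.4941).
Slope k = (n·Σln r·ln q − Σln r·Σln q)/(n·Σ(ln r)² − (Σln r)²) = (5·7.4941 − 6.0403·4.1416)/13.8539 = 0.89897; ln C = (Σln q − k·Σln r)/n = -0.25768.

k = 0.899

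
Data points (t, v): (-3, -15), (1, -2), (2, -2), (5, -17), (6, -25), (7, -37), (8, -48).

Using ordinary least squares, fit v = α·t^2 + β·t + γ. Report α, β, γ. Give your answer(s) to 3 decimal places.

Setting ∂/∂α … = 0 gives: 8516·α + 1178·β + 188·γ = -6355;  1178·α + 188·β + 26·γ = -839;  188·α + 26·β + 7·γ = -146.
Solving the 3×3 system (Gaussian elimination) gives α = -40093/43422, β = 69445/43422, γ = -14469/7237.

α = -0.923, β = 1.599, γ = -1.999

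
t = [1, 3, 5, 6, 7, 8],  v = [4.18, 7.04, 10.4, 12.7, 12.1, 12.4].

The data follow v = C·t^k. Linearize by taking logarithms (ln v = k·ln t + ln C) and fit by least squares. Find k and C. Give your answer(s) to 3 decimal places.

k = 0.562, C = 4.110

Taking logs, ln v = k·ln t + ln C, so regress ln v on ln t.
Σln t = 8.5252, Σ(ln t)² = 15.1183, Σln v = 13.2762, Σln t·ln v = 20.5539.
Normal system: [[15.1183, 8.5252]; [8.5252, 6]]·[k, ln C]ᵀ = [20.5539, 13.2762]ᵀ.
Solving (det = 18.0313): k = 0.56245, ln C = 1.41354, so C = exp(1.41354) = 4.11050.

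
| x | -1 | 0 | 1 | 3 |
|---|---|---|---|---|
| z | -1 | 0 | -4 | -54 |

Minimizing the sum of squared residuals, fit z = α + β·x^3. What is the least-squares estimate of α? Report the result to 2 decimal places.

α = -1.68

With design matrix A, AᵀA = [[4, 27]; [27, 731]] and Aᵀz = [-59, -1461]ᵀ.
Eliminating β: 731·(row 1) − 27·(row 2) gives 2195·α = 731·(-59) − 27·(-1461) = -3682, so α = -3682/2195.
Then β = ((-1461) − 27·(-3682/2195))/731 = -4251/2195.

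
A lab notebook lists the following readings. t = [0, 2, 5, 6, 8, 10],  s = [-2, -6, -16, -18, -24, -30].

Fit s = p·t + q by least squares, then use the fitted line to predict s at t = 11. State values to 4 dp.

ŝ = -32.6102

Forming XᵀX = [[229, 31]; [31, 6]] and Xᵀs = [-692, -96]ᵀ gives XᵀX·[p, q]ᵀ = Xᵀs.
Determinant 229·6 − 31² = 413.
p = ((-692)·6 − 31·(-96))/413 = -168/59; q = (229·(-96) − 31·(-692))/413 = -76/59.
At t = 11: ŝ = (-168/59)·(11) + (-76/59)·(1) = -1924/59.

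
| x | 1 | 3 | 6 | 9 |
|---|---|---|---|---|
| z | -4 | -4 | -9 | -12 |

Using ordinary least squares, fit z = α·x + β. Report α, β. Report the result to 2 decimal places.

α = -1.10, β = -2.05

With design matrix A, AᵀA = [[127, 19]; [19, 4]] and Aᵀz = [-178, -29]ᵀ.
det = 127·4 − 19² = 147.
α = ((-178)·4 − 19·(-29))/147 = -23/21; β = (127·(-29) − 19·(-178))/147 = -43/21.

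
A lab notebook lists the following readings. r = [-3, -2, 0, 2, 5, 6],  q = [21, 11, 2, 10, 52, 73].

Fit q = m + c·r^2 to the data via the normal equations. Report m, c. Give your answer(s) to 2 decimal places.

Compute the Gram sums: Σ1 = 6, Σr^2 = 78, Σr^2·r^2 = 2034.
And Σq = 169, Σr^2·q = 4201.
Normal equations: [[6, 78]; [78, 2034]]·[m, c]ᵀ = [169, 4201]ᵀ.
Determinant 6·2034 − 78² = 6120.
m = (169·2034 − 78·4201)/6120 = 1339/510; c = (6·4201 − 78·169)/6120 = 167/85.

m = 2.63, c = 1.96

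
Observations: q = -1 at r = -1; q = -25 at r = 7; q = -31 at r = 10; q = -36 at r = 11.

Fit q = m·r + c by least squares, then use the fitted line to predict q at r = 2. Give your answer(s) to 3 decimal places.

q̂ = -9.749

The normal system AᵀA·[m, c]ᵀ = Aᵀq is [[271, 27]; [27, 4]]·[m, c]ᵀ = [-880, -93]ᵀ.
Eliminating c: 4·(row 1) − 27·(row 2) gives 355·m = 4·(-880) − 27·(-93) = -1009, so m = -1009/355.
Then c = ((-93) − 27·(-1009/355))/4 = -1443/355.
At r = 2: q̂ = (-1009/355)·(2) + (-1443/355)·(1) = -3461/355.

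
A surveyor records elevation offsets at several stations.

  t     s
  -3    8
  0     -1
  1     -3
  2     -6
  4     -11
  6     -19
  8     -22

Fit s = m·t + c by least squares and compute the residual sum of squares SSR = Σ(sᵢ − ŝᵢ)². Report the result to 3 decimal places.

SSR = 4.548

From the data, Σt·t = 130, Σt = 18, Σ1 = 7.
And Σt·s = -373, Σs = -54.
MᵀM·[m, c]ᵀ = Mᵀs becomes [[130, 18]; [18, 7]]·[m, c]ᵀ = [-373, -54]ᵀ.
Δ = 130·7 − 18² = 586.
m = ((-373)·7 − 18·(-54))/586 = -1639/586; c = (130·(-54) − 18·(-373))/586 = -153/293.
Residuals: 77/586, -140/293, 187/586, 34/293, 208/293, -497/293, 263/293; SSR = 2665/586.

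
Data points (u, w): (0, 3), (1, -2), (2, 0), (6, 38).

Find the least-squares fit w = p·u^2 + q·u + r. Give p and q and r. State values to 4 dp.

p = 1.8814, q = -5.3736, r = 2.5565

The normal system AᵀA·[p, q, r]ᵀ = Aᵀw is [[1313, 225, 41]; [225, 41, 9]; [41, 9, 4]]·[p, q, r]ᵀ = [1366, 226, 39]ᵀ.
Inverting the 3×3 Gram matrix, [p, q, r]ᵀ = [1697/902, -4847/902, 1153/451]ᵀ.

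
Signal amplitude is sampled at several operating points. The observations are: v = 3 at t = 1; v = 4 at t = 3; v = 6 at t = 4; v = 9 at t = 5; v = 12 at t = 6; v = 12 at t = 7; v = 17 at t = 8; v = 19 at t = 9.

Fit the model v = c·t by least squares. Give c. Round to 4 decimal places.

c = 1.9466

The normal system MᵀM·[c]ᵀ = Mᵀv is [[281]]·[c]ᵀ = [547]ᵀ.
c = 547/281 = 1.94662.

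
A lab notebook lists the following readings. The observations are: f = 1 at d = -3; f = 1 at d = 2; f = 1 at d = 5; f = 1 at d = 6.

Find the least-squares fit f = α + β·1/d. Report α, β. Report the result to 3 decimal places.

Forming AᵀA = [[4, 8/15]; [8/15, 193/450]] and Aᵀf = [4, 8/15]ᵀ gives AᵀA·[α, β]ᵀ = Aᵀf.
Determinant 4·(193/450) − (8/15)² = 322/225.
α = (4·(193/450) − (8/15)·(8/15))/(322/225) = 1; β = (4·(8/15) − (8/15)·4)/(322/225) = 0.

α = 1.000, β = 0.000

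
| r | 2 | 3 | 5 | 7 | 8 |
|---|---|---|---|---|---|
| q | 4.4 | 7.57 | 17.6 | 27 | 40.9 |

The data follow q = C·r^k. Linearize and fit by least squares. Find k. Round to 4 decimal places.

k = 1.5634

With ln qᵢ as the transformed response and ln rᵢ as the regressor:
AᵀA = [[12.3883, 7.4265]; [7.4265, 5]], rhs = [21.9970, 13.3807]ᵀ  (here Σln r = 7.4265, Σ(ln r)² = 12.3883, Σln q = 13.3807, Σln r·ln q = 21.9970).
Δ = 12.3883·5 − (7.4265)² = 6.7880; k = (21.9970·5 − 7.4265·13.3807)/6.7880 = 1.56343, ln C = (12.3883·13.3807 − 7.4265·21.9970)/6.7880 = 0.35395.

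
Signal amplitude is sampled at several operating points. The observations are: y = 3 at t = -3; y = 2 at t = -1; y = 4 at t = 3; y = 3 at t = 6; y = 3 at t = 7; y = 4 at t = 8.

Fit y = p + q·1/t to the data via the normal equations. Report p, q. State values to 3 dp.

p = 3.285, q = 1.259

Setting ∂/∂p … = 0 gives: 6·p + (-95/168)·q = 19;  (-95/168)·p + (4033/3136)·q = -5/21.
(Σ1 = 6, Σ1/t = -95/168, Σ1/t·1/t = 4033/3136, Σy = 19, Σ1/t·y = -5/21.)
Eliminating q: (4033/3136)·(row 1) − (-95/168)·(row 2) gives (208757/28224)·p = (4033/3136)·19 − (-95/168)·(-5/21) = 685843/28224, so p = 685843/208757.
Then q = ((-5/21) − (-95/168)·(685843/208757))/(4033/3136) = 262920/208757.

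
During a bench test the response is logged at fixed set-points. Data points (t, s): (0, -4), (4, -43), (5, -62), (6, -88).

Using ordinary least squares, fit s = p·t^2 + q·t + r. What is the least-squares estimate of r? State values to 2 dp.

r = -4.04

Forming AᵀA = [[2177, 405, 77]; [405, 77, 15]; [77, 15, 4]] and Aᵀs = [-5406, -1010, -197]ᵀ gives AᵀA·[p, q, r]ᵀ = Aᵀs.
Solving the 3×3 system (Gaussian elimination) gives p = -355/164, q = -155/164, r = -331/82.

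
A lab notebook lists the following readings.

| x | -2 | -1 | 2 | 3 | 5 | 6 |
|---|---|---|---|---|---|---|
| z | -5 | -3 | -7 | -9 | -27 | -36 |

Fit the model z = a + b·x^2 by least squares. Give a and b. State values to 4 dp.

a = -1.8274, b = -0.9625

Compute the Gram sums: Σ1 = 6, Σx^2 = 79, Σx^2·x^2 = 2035.
Moment sums: Σz = -87, Σx^2·z = -2103.
Normal equations: [[6, 79]; [79, 2035]]·[a, b]ᵀ = [-87, -2103]ᵀ.
det = 6·2035 − 79² = 5969.
a = ((-87)·2035 − 79·(-2103))/5969 = -10908/5969; b = (6·(-2103) − 79·(-87))/5969 = -5745/5969.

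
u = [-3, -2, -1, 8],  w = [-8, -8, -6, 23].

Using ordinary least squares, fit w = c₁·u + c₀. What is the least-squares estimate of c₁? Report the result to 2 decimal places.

The normal equations are: 78·c₁ + 2·c₀ = 230;  2·c₁ + 4·c₀ = 1.
Δ = 78·4 − 2² = 308.
c₁ = (230·4 − 2·1)/308 = 459/154; c₀ = (78·1 − 2·230)/308 = -191/154.

c₁ = 2.98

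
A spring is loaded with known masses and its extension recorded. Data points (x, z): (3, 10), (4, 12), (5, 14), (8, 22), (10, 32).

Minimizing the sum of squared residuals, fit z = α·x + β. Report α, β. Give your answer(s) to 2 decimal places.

α = 3.06, β = -0.35

From the data, Σx·x = 214, Σx = 30, Σ1 = 5.
Right-hand side: Σx·z = 644, Σz = 90.
So MᵀM·[α, β]ᵀ = Mᵀz: [[214, 30]; [30, 5]]·[α, β]ᵀ = [644, 90]ᵀ.
Eliminating β: 5·(row 1) − 30·(row 2) gives 170·α = 5·644 − 30·90 = 520, so α = 52/17.
Then β = (90 − 30·(52/17))/5 = -6/17.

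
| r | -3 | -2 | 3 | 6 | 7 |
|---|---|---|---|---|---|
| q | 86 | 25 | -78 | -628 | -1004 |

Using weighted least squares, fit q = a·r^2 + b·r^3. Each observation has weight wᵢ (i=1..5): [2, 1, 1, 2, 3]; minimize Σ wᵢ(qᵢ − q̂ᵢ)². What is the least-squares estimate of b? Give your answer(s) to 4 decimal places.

Entries of XᵀWX: Σwᵢ·r^2·r^2 = 10054, Σwᵢ·r^2·r^3 = 65698, Σwᵢ·r^3·r^3 = 448510.
Right-hand side: Σwᵢ·r^2·q = -191858, Σwᵢ·r^3·q = -1311362.
So XᵀWX·[a, b]ᵀ = XᵀWq: [[10054, 65698]; [65698, 448510]]·[a, b]ᵀ = [-191858, -1311362]ᵀ.
Δ = 10054·448510 − 65698² = 193092336.
a = ((-191858)·448510 − 65698·(-1311362))/193092336 = 1439293/2681838; b = (10054·(-1311362) − 65698·(-191858))/193092336 = -8052037/2681838.

b = -3.0024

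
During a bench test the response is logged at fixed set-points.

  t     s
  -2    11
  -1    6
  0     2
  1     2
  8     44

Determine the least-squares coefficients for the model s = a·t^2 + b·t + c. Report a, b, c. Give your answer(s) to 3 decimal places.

a = 0.921, b = -2.211, c = 2.759

Forming MᵀM = [[4114, 504, 70]; [504, 70, 6]; [70, 6, 5]] and Mᵀs = [2868, 326, 65]ᵀ gives MᵀM·[a, b, c]ᵀ = Mᵀs.
Inverting the 3×3 Gram matrix, [a, b, c]ᵀ = [23503/25519, -56410/25519, 70397/25519]ᵀ.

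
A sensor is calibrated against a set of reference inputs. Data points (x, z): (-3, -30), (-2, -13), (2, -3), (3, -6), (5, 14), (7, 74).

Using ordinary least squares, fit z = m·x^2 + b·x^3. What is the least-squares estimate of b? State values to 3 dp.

From the data, Σx^2·x^2 = 3220, Σx^2·x^3 = 19932, Σx^3·x^3 = 134860.
For Aᵀz: Σx^2·z = 3588, Σx^3·z = 27860.
det = 3220·134860 − 19932² = 36964576.
m = (3588·134860 − 19932·27860)/36964576 = -10680/5527; b = (3220·27860 − 19932·3588)/36964576 = 29923/60797.

b = 0.492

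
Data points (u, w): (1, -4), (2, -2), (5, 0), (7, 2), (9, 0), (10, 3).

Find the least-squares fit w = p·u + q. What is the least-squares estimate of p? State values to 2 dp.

Setting ∂/∂p … = 0 gives: 260·p + 34·q = 36;  34·p + 6·q = -1.
Δ = 260·6 − 34² = 404.
p = (36·6 − 34·(-1))/404 = 125/202; q = (260·(-1) − 34·36)/404 = -371/101.

p = 0.62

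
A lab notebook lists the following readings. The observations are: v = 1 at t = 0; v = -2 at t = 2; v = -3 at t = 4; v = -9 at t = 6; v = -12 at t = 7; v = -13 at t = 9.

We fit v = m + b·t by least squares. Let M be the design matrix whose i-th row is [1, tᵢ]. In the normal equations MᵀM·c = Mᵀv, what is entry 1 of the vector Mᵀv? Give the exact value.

-38

Entry 1 ↔ basis 1, so (Mᵀv)_{1} = Σᵢ vᵢ = (1)·(1) + (1)·(-2) + (1)·(-3) + (1)·(-9) + (1)·(-12) + (1)·(-13) = -38.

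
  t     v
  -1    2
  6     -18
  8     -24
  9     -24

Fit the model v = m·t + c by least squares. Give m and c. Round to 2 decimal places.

m = -2.72, c = -1.03

The normal system AᵀA·[m, c]ᵀ = Aᵀv is [[182, 22]; [22, 4]]·[m, c]ᵀ = [-518, -64]ᵀ.
det = 182·4 − 22² = 244.
m = ((-518)·4 − 22·(-64))/244 = -166/61; c = (182·(-64) − 22·(-518))/244 = -63/61.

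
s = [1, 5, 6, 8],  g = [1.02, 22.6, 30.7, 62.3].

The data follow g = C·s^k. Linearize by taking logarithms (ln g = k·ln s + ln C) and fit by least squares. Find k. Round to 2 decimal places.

With ln gᵢ as the transformed response and ln sᵢ as the regressor:
AᵀA = [[10.1248, 5.4806]; [5.4806, 4]], rhs = [19.7458, 10.6940]ᵀ  (here Σln s = 5.4806, Σ(ln s)² = 10.1248, Σln g = 10.6940, Σln s·ln g = 19.7458).
Δ = 10.1248·4 − (5.4806)² = 10.4617; k = (19.7458·4 − 5.4806·10.6940)/10.4617 = 1.94742, ln C = (10.1248·10.6940 − 5.4806·19.7458)/10.4617 = 0.00522.

k = 1.95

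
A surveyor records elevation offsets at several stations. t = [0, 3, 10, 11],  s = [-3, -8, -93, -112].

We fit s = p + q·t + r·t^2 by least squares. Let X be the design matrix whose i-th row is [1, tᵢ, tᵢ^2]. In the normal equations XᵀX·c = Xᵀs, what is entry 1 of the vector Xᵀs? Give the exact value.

-216

Entry 1 ↔ basis 1, so (Xᵀs)_{1} = Σᵢ sᵢ = (1)·(-3) + (1)·(-8) + (1)·(-93) + (1)·(-112) = -216.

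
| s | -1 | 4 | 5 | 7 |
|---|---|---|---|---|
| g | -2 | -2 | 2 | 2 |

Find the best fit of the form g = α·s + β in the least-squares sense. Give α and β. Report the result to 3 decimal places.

α = 0.518, β = -1.942

With design matrix M, MᵀM = [[91, 15]; [15, 4]] and Mᵀg = [18, 0]ᵀ.
Eliminating β: 4·(row 1) − 15·(row 2) gives 139·α = 4·18 − 15·0 = 72, so α = 72/139.
Then β = (0 − 15·(72/139))/4 = -270/139.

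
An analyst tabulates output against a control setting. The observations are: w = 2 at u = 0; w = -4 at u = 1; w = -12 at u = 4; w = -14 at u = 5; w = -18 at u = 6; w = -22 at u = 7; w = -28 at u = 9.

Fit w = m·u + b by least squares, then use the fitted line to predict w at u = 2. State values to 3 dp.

ŵ = -5.500

Entries of XᵀX: Σu·u = 208, Σu = 32, Σ1 = 7.
Right-hand side: Σu·w = -636, Σw = -96.
So XᵀX·[m, b]ᵀ = Xᵀw: [[208, 32]; [32, 7]]·[m, b]ᵀ = [-636, -96]ᵀ.
Determinant 208·7 − 32² = 432.
m = ((-636)·7 − 32·(-96))/432 = -115/36; b = (208·(-96) − 32·(-636))/432 = 8/9.
At u = 2: ŵ = (-115/36)·(2) + (8/9)·(1) = -11/2.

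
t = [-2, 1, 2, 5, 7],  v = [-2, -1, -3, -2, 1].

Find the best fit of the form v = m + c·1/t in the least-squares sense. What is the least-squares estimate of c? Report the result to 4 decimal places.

c = 0.1024

The normal equations are: 5·m + (47/35)·c = -7;  (47/35)·m + (3823/2450)·c = -123/70.
Eliminating c: (3823/2450)·(row 1) − (47/35)·(row 2) gives (14697/2450)·m = (3823/2450)·(-7) − (47/35)·(-123/70) = -2098/245, so m = -20980/14697.
Then c = ((-123/70) − (47/35)·(-20980/14697))/(3823/2450) = 1505/14697.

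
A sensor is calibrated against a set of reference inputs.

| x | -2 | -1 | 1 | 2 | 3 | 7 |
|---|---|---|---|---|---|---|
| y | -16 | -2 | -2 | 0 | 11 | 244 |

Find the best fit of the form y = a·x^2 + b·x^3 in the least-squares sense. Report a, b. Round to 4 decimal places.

Compute the Gram sums: Σx^2·x^2 = 2516, Σx^2·x^3 = 17050, Σx^3·x^3 = 118508.
And Σx^2·y = 11987, Σx^3·y = 84117.
Normal equations: [[2516, 17050]; [17050, 118508]]·[a, b]ᵀ = [11987, 84117]ᵀ.
Determinant 2516·118508 − 17050² = 7463628.
a = (11987·118508 − 17050·84117)/7463628 = -6819727/3731814; b = (2516·84117 − 17050·11987)/7463628 = 3630011/3731814.

a = -1.8275, b = 0.9727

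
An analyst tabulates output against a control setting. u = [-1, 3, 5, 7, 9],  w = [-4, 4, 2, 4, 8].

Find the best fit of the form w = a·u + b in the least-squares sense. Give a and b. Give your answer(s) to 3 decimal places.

a = 1.041, b = -1.986

Normal-equation sums: Σu·u = 165, Σu = 23, Σ1 = 5.
And Σu·w = 126, Σw = 14.
XᵀX·[a, b]ᵀ = Xᵀw becomes [[165, 23]; [23, 5]]·[a, b]ᵀ = [126, 14]ᵀ.
det = 165·5 − 23² = 296.
a = (126·5 − 23·14)/296 = 77/74; b = (165·14 − 23·126)/296 = -147/74.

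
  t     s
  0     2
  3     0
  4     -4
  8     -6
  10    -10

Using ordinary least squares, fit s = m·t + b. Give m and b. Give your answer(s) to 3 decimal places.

From the data, Σt·t = 189, Σt = 25, Σ1 = 5.
Moment sums: Σt·s = -164, Σs = -18.
det = 189·5 − 25² = 320.
m = ((-164)·5 − 25·(-18))/320 = -37/32; b = (189·(-18) − 25·(-164))/320 = 349/160.

m = -1.156, b = 2.181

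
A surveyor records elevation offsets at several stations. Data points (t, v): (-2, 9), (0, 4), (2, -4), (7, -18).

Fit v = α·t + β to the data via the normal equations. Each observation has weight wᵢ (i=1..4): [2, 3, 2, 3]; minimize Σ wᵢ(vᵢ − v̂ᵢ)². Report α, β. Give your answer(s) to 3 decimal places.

α = -3.051, β = 3.208

Compute the Gram sums: Σwᵢ·t·t = 163, Σwᵢ·t = 21, Σwᵢ·1 = 10.
Moment sums: Σwᵢ·t·v = -430, Σwᵢ·v = -32.
Normal equations: [[163, 21]; [21, 10]]·[α, β]ᵀ = [-430, -32]ᵀ.
Eliminating β: 10·(row 1) − 21·(row 2) gives 1189·α = 10·(-430) − 21·(-32) = -3628, so α = -3628/1189.
Then β = ((-32) − 21·(-3628/1189))/10 = 3814/1189.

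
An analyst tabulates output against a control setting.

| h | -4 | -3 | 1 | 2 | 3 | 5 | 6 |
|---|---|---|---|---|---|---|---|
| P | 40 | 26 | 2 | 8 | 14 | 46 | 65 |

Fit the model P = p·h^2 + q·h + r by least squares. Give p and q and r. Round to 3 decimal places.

Compute the Gram sums: Σh^2·h^2 = 2356, Σh^2·h = 286, Σh^2 = 100, Σh·h = 100, Σh = 10, Σ1 = 7.
And Σh^2·P = 4524, Σh·P = 442, ΣP = 201.
Row-reducing yields p = 69698/34419, q = -54212/34419, r = 3337/1639.

p = 2.025, q = -1.575, r = 2.036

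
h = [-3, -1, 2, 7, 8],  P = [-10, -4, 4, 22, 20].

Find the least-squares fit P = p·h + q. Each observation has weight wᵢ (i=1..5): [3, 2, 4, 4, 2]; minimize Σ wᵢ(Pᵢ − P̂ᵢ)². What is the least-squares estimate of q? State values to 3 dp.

MᵀWM·[p, q]ᵀ = MᵀWP reads: 369·p + 41·q = 1066;  41·p + 15·q = 106.
Determinant 369·15 − 41² = 3854.
p = (1066·15 − 41·106)/3854 = 142/47; q = (369·106 − 41·1066)/3854 = -56/47.

q = -1.191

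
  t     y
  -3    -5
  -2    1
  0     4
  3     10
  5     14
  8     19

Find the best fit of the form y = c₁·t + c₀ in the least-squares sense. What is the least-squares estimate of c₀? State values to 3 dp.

c₀ = 3.409

XᵀX·[c₁, c₀]ᵀ = Xᵀy reads: 111·c₁ + 11·c₀ = 265;  11·c₁ + 6·c₀ = 43.
Eliminating c₀: 6·(row 1) − 11·(row 2) gives 545·c₁ = 6·265 − 11·43 = 1117, so c₁ = 1117/545.
Then c₀ = (43 − 11·(1117/545))/6 = 1858/545.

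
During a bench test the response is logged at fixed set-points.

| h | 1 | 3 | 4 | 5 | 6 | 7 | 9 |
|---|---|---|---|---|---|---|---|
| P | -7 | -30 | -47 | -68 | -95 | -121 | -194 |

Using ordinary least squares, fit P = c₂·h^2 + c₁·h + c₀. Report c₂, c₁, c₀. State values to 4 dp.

Normal-equation sums: Σh^2·h^2 = 11221, Σh^2·h = 1505, Σh^2 = 217, Σh·h = 217, Σh = 35, Σ1 = 7.
For MᵀP: Σh^2·P = -27792, Σh·P = -3788, ΣP = -562.
Normal equations: [[11221, 1505, 217]; [1505, 217, 35]; [217, 35, 7]]·[c₂, c₁, c₀]ᵀ = [-27792, -3788, -562]ᵀ.
Row-reducing yields c₂ = -295/147, c₁ = -473/147, c₀ = -292/147.

c₂ = -2.0068, c₁ = -3.2177, c₀ = -1.9864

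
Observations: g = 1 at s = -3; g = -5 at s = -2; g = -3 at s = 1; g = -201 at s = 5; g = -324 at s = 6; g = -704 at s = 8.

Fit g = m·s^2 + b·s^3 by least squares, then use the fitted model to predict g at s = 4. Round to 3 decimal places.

ĝ = -112.026

The normal system XᵀX·[m, b]ᵀ = Xᵀg is [[6115, 43395]; [43395, 325219]]·[m, b]ᵀ = [-61759, -455547]ᵀ.
Δ = 6115·325219 − 43395² = 105588160.
m = ((-61759)·325219 − 43395·(-455547))/105588160 = -79184539/26397040; b = (6115·(-455547) − 43395·(-61759))/105588160 = -5281905/5279408.
At s = 4: ĝ = (-79184539/26397040)·(16) + (-5281905/5279408)·(64) = -184822639/1649815.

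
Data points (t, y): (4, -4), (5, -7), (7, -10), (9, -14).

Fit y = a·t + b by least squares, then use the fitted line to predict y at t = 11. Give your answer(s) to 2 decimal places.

ŷ = -17.85

Forming AᵀA = [[171, 25]; [25, 4]] and Aᵀy = [-247, -35]ᵀ gives AᵀA·[a, b]ᵀ = Aᵀy.
Determinant 171·4 − 25² = 59.
a = ((-247)·4 − 25·(-35))/59 = -113/59; b = (171·(-35) − 25·(-247))/59 = 190/59.
At t = 11: ŷ = (-113/59)·(11) + (190/59)·(1) = -1053/59.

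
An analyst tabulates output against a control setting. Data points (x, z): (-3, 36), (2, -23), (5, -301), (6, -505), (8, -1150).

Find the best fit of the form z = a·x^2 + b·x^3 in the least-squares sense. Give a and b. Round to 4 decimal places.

Sums needed: Σx^2·x^2 = 6114, Σx^2·x^3 = 43458, Σx^3·x^3 = 325218.
Right-hand side: Σx^2·z = -99073, Σx^3·z = -736661.
det = 6114·325218 − 43458² = 99785088.
a = ((-99073)·325218 − 43458·(-736661))/99785088 = -956061/461968; b = (6114·(-736661) − 43458·(-99073))/99785088 = -2755985/1385904.

a = -2.0695, b = -1.9886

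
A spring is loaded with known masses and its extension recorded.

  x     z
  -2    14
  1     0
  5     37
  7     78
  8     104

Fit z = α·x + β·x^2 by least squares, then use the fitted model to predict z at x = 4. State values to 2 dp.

ẑ = 20.99

Forming AᵀA = [[143, 973]; [973, 7139]] and Aᵀz = [1535, 11459]ᵀ gives AᵀA·[α, β]ᵀ = Aᵀz.
Δ = 143·7139 − 973² = 74148.
α = (1535·7139 − 973·11459)/74148 = -95621/37074; β = (143·11459 − 973·1535)/74148 = 72541/37074.
At x = 4: ẑ = (-95621/37074)·(4) + (72541/37074)·(16) = 389086/18537.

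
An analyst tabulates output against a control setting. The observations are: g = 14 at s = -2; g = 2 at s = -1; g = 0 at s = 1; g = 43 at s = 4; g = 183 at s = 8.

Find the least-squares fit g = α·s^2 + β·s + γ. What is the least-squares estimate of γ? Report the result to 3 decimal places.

From the data, Σs^2·s^2 = 4370, Σs^2·s = 568, Σs^2 = 86, Σs·s = 86, Σs = 10, Σ1 = 5.
Moment sums: Σs^2·g = 12458, Σs·g = 1606, Σg = 242.
XᵀX·[α, β, γ]ᵀ = Xᵀg becomes [[4370, 568, 86]; [568, 86, 10]; [86, 10, 5]]·[α, β, γ]ᵀ = [12458, 1606, 242]ᵀ.
Row-reducing yields α = 1303/429, β = -175/143, γ = -46/33.

γ = -1.394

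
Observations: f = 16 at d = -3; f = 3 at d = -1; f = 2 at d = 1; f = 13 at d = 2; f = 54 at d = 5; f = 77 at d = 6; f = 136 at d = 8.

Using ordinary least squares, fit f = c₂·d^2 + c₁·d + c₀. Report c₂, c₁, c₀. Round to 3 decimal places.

c₂ = 1.995, c₁ = 0.824, c₀ = 0.975

From the data, Σd^2·d^2 = 6116, Σd^2·d = 834, Σd^2 = 140, Σd·d = 140, Σd = 18, Σ1 = 7.
For Mᵀf: Σd^2·f = 13027, Σd·f = 1797, Σf = 301.
Solving the 3×3 system (Gaussian elimination) gives c₂ = 601139/301282, c₁ = 248325/301282, c₀ = 146898/150641.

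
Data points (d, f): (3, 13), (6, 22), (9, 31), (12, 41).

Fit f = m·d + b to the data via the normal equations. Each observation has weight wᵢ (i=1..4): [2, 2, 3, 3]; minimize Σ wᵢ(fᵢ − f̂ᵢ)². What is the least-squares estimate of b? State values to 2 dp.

b = 3.43

From the data, Σwᵢ·d·d = 765, Σwᵢ·d = 81, Σwᵢ·1 = 10.
And Σwᵢ·d·f = 2655, Σwᵢ·f = 286.
MᵀWM·[m, b]ᵀ = MᵀWf becomes [[765, 81]; [81, 10]]·[m, b]ᵀ = [2655, 286]ᵀ.
Determinant 765·10 − 81² = 1089.
m = (2655·10 − 81·286)/1089 = 376/121; b = (765·286 − 81·2655)/1089 = 415/121.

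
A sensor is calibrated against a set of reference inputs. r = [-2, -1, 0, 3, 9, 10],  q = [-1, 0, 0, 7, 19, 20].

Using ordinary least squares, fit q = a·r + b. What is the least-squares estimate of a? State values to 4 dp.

a = 1.8653

Normal-equation sums: Σr·r = 195, Σr = 19, Σ1 = 6.
For Xᵀq: Σr·q = 394, Σq = 45.
Normal equations: [[195, 19]; [19, 6]]·[a, b]ᵀ = [394, 45]ᵀ.
Eliminating b: 6·(row 1) − 19·(row 2) gives 809·a = 6·394 − 19·45 = 1509, so a = 1509/809.
Then b = (45 − 19·(1509/809))/6 = 1289/809.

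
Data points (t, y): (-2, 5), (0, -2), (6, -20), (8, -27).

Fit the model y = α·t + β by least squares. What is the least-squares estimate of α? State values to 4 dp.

α = -3.1471

Forming XᵀX = [[104, 12]; [12, 4]] and Xᵀy = [-346, -44]ᵀ gives XᵀX·[α, β]ᵀ = Xᵀy.
det = 104·4 − 12² = 272.
α = ((-346)·4 − 12·(-44))/272 = -107/34; β = (104·(-44) − 12·(-346))/272 = -53/34.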